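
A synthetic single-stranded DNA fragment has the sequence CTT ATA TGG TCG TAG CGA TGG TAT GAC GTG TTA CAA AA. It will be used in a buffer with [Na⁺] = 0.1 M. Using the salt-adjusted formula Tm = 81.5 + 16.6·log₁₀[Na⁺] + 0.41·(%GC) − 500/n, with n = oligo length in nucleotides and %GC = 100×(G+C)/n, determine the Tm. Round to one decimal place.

Length n = 38. Scanning the sequence gives A=11, G=10, T=12, C=5.
G+C = 15, so %GC = 15/38 × 100 = 39.474%
Salt term: 16.6 × (-1) = -16.6
GC term: 0.41 × 39.474 = 16.184; length term: −500/38 = −13.158
Tm = 81.5 + (-16.6) + 16.184 − 13.158 = 67.926 → 67.9°C

67.9°C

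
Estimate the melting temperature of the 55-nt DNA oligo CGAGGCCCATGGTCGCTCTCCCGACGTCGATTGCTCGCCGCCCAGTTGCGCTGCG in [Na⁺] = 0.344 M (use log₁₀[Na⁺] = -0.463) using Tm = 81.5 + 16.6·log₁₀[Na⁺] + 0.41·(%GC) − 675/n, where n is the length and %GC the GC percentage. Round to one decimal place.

Length n = 55. G=17, C=22, T=11, A=5
G+C = 39, so %GC = 39/55 × 100 = 70.909%
Salt term: 16.6 × (-0.463) = -7.686
GC term: 0.41 × 70.909 = 29.073; length term: −675/55 = −12.273
Tm = 81.5 + (-7.686) + 29.073 − 12.273 = 90.614 → 90.6°C

90.6°C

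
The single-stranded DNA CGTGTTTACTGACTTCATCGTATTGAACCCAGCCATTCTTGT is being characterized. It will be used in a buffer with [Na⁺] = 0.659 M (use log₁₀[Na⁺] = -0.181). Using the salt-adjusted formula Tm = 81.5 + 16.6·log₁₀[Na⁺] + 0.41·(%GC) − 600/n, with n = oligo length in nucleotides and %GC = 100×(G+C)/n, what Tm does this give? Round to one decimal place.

Length n = 42. T=16, A=8, C=11, G=7
G+C = 18, so %GC = 18/42 × 100 = 42.857%
Salt term: 16.6 × (-0.181) = -3.005
GC term: 0.41 × 42.857 = 17.571; length term: −600/42 = −14.286
Tm = 81.5 + (-3.005) + 17.571 − 14.286 = 81.78 → 81.8°C

81.8°C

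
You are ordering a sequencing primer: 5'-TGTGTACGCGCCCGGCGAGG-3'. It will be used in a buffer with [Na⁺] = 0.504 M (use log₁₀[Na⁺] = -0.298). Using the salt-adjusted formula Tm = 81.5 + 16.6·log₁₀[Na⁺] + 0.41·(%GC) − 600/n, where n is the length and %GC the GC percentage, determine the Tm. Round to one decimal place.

Length n = 20. Scanning the sequence gives T=3, A=2, G=9, C=6.
G+C = 15, so %GC = 15/20 × 100 = 75%
Salt term: 16.6 × (-0.298) = -4.947
GC term: 0.41 × 75 = 30.75; length term: −600/20 = −30
Tm = 81.5 + (-4.947) + 30.75 − 30 = 77.303 → 77.3°C

77.3°C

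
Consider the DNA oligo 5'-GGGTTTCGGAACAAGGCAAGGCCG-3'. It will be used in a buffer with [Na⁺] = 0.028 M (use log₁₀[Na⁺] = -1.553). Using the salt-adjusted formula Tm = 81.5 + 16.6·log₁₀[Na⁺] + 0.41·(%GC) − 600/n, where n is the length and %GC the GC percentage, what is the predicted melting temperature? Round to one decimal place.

Length n = 24. Counting bases: C=5, G=10, T=3, A=6
G+C = 15, so %GC = 15/24 × 100 = 62.5%
Salt term: 16.6 × (-1.553) = -25.78
GC term: 0.41 × 62.5 = 25.625; length term: −600/24 = −25
Tm = 81.5 + (-25.78) + 25.625 − 25 = 56.345 → 56.3°C

56.3°C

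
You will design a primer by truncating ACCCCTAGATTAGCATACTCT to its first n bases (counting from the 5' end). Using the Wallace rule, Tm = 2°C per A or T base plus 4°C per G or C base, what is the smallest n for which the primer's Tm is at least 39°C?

n = 14

First 13 bases: ACCCCTAGATTAG → Tm = 38°C (< 39°C)
First 14 bases: ACCCCTAGATTAGC → Tm = 42°C (≥ 39°C)
Since every base adds ≥2°C, Tm only increases with n, so the threshold is first crossed at n = 14.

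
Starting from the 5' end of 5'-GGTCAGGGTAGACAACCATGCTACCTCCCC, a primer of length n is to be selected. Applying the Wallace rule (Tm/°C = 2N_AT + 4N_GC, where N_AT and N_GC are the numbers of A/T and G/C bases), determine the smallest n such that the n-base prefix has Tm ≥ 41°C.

First 12 bases: GGTCAGGGTAGA → Tm = 38°C (< 41°C)
First 13 bases: GGTCAGGGTAGAC → Tm = 42°C (≥ 41°C)
Since every base adds ≥2°C, Tm only increases with n, so the threshold is first crossed at n = 13.

n = 13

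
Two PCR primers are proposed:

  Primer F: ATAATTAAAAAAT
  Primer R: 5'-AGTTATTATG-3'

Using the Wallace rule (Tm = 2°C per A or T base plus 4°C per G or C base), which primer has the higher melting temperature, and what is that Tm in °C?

Primer F: A+T=13, G+C=0 → Tm = 2(13)+4(0) = 26°C
Primer R: A+T=8, G+C=2 → Tm = 2(8)+4(2) = 24°C
26°C vs 24°C → primer F is higher.

Primer F, 26°C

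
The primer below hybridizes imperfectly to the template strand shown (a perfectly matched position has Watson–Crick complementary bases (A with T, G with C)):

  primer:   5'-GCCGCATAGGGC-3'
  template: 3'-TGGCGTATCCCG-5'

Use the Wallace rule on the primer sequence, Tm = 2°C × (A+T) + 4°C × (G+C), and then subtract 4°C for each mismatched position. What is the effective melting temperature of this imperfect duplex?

Primer base counts: A=2, T=1, G=5, C=4 → A+T=3, G+C=9
Perfect-match Tm = 2(3) + 4(9) = 6 + 36 = 42°C
Mismatches (positions where the bases are not complementary): 1 (at position 1)
Effective Tm = 42 − 1×4 = 42 − 4 = 38°C

38°C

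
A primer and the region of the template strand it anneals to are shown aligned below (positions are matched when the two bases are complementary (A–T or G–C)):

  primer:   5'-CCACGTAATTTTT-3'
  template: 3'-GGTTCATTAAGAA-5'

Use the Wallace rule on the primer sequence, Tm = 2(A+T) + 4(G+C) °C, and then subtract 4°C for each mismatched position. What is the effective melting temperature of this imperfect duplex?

26°C

Primer base counts: A=3, T=6, G=1, C=3 → A+T=9, G+C=4
Perfect-match Tm = 2(9) + 4(4) = 18 + 16 = 34°C
Mismatches (positions where the bases are not complementary): 2 (at positions 4, 11)
Effective Tm = 34 − 2×4 = 34 − 8 = 26°C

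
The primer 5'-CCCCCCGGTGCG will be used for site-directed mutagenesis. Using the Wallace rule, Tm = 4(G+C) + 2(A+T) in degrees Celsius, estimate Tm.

T=1, A=0, G=4, C=7
A+T = 1, G+C = 11
Tm = 2(1) + 4(11) = 2 + 44 = 46°C

46°C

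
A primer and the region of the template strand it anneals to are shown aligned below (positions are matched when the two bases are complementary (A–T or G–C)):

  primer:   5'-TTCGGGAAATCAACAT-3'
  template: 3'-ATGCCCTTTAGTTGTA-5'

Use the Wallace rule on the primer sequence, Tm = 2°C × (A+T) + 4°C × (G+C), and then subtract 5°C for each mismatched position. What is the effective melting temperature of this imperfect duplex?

Primer base counts: A=6, T=4, G=3, C=3 → A+T=10, G+C=6
Perfect-match Tm = 2(10) + 4(6) = 20 + 24 = 44°C
Mismatches (positions where the bases are not complementary): 1 (at position 2)
Effective Tm = 44 − 1×5 = 44 − 5 = 39°C

39°C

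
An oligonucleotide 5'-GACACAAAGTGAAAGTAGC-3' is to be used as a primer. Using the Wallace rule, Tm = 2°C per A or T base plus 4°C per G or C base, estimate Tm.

54°C

Base counts: A=9, T=2, G=5, C=3
AT pairs contribute 11, GC pairs contribute 8.
Tm = 4·8 + 2·11 = 32 + 22 = 54°C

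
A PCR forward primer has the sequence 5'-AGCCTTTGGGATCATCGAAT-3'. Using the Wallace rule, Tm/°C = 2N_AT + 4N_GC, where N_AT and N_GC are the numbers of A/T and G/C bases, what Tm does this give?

Counting bases: T=6, C=4, G=5, A=5
So N_AT = 11 and N_GC = 9.
Tm = 4·9 + 2·11 = 36 + 22 = 58°C

58°C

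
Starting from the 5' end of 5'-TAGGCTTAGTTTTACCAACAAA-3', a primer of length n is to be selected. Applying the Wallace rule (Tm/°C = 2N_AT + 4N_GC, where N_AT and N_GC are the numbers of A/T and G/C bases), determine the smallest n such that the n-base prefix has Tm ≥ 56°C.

First 20 bases: TAGGCTTAGTTTTACCAACA → Tm = 54°C (< 56°C)
First 21 bases: TAGGCTTAGTTTTACCAACAA → Tm = 56°C (≥ 56°C)
Each additional base adds 2°C (A/T) or 4°C (G/C), so Tm is non-decreasing in n; n = 21 is the first length to reach 56°C.

n = 21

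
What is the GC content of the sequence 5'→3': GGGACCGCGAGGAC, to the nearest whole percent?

Counting bases: A=3, G=7, T=0, C=4
G+C = 7 + 4 = 11 out of 14 bases
%GC = 11/14 × 100 = 78.57% ≈ 79%

79%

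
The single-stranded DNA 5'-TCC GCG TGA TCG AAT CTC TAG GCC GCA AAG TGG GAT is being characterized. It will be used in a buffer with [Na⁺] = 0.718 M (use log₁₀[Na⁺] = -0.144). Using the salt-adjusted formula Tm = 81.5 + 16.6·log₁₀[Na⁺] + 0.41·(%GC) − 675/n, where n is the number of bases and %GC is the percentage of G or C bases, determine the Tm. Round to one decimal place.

Length n = 36. Base counts: T=8, A=8, G=11, C=9
G+C = 20, so %GC = 20/36 × 100 = 55.556%
Salt term: 16.6 × (-0.144) = -2.39
GC term: 0.41 × 55.556 = 22.778; length term: −675/36 = −18.75
Tm = 81.5 + (-2.39) + 22.778 − 18.75 = 83.138 → 83.1°C

83.1°C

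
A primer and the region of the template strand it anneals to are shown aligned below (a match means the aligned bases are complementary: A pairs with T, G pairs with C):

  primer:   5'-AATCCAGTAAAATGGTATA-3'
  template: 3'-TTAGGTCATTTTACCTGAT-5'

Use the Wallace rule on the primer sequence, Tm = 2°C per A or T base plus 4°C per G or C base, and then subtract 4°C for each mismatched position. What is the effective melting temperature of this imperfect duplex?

Primer base counts: A=9, T=5, G=3, C=2 → A+T=14, G+C=5
Perfect-match Tm = 2(14) + 4(5) = 28 + 20 = 48°C
Mismatches (positions where the bases are not complementary): 2 (at positions 16, 17)
Effective Tm = 48 − 2×4 = 48 − 8 = 40°C

40°C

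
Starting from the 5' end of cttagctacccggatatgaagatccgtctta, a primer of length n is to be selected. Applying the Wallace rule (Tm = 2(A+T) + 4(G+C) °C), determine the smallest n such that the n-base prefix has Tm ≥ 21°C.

n = 8

First 7 bases: CTTAGCT → Tm = 20°C (< 21°C)
First 8 bases: CTTAGCTA → Tm = 22°C (≥ 21°C)
Each additional base adds 2°C (A/T) or 4°C (G/C), so Tm is non-decreasing in n; n = 8 is the first length to reach 21°C.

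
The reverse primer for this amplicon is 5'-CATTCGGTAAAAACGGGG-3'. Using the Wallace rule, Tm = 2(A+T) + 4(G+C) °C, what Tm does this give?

T=3, G=6, A=6, C=3
AT pairs contribute 9, GC pairs contribute 9.
Tm = 2(9) + 4(9) = 18 + 36 = 54°C

54°C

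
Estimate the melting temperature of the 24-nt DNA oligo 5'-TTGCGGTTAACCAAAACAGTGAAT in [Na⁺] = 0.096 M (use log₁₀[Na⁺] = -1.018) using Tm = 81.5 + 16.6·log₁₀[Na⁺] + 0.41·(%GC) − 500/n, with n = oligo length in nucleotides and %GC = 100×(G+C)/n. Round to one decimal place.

59.1°C

Length n = 24. Base counts: C=4, A=9, T=6, G=5
G+C = 9, so %GC = 9/24 × 100 = 37.5%
Salt term: 16.6 × (-1.018) = -16.899
GC term: 0.41 × 37.5 = 15.375; length term: −500/24 = −20.833
Tm = 81.5 + (-16.899) + 15.375 − 20.833 = 59.143 → 59.1°C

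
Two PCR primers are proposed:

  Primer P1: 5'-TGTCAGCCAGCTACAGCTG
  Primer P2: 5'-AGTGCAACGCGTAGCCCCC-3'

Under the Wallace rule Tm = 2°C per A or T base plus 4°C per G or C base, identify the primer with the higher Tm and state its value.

Primer P1: A+T=8, G+C=11 → Tm = 2(8)+4(11) = 60°C
Primer P2: A+T=6, G+C=13 → Tm = 2(6)+4(13) = 64°C
60°C vs 64°C → primer P2 is higher.

Primer P2, 64°C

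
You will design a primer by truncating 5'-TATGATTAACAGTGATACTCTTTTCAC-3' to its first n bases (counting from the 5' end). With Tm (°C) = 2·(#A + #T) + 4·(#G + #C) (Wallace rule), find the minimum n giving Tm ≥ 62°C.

First 24 bases: TATGATTAACAGTGATACTCTTTT → Tm = 60°C (< 62°C)
First 25 bases: TATGATTAACAGTGATACTCTTTTC → Tm = 64°C (≥ 62°C)
Since every base adds ≥2°C, Tm only increases with n, so the threshold is first crossed at n = 25.

n = 25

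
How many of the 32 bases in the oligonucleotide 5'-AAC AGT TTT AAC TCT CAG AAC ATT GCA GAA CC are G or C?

Counting bases: G=4, T=8, C=8, A=12
Total G or C: 4 + 8 = 12

12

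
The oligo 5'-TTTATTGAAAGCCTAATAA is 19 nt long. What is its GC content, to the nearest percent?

Scanning the sequence gives G=2, C=2, A=8, T=7.
G+C = 2 + 2 = 4 out of 19 bases
%GC = 4/19 × 100 = 21.05% ≈ 21%

21%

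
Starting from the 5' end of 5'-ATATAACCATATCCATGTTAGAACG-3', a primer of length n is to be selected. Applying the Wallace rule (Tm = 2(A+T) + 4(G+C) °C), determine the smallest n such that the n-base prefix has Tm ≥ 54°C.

n = 21

First 20 bases: ATATAACCATATCCATGTTA → Tm = 50°C (< 54°C)
First 21 bases: ATATAACCATATCCATGTTAG → Tm = 54°C (≥ 54°C)
Each additional base adds 2°C (A/T) or 4°C (G/C), so Tm is non-decreasing in n; n = 21 is the first length to reach 54°C.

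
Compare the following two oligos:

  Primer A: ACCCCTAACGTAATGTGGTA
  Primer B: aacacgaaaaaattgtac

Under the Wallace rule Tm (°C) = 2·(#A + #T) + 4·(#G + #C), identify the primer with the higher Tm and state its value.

Primer A: A+T=11, G+C=9 → Tm = 2(11)+4(9) = 58°C
Primer B: A+T=13, G+C=5 → Tm = 2(13)+4(5) = 46°C
58°C vs 46°C → primer A is higher.

Primer A, 58°C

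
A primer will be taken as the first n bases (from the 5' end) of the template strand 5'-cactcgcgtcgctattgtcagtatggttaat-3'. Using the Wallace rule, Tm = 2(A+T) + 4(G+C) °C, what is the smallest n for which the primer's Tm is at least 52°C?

n = 17

First 16 bases: CACTCGCGTCGCTATT → Tm = 50°C (< 52°C)
First 17 bases: CACTCGCGTCGCTATTG → Tm = 54°C (≥ 52°C)
Since every base adds ≥2°C, Tm only increases with n, so the threshold is first crossed at n = 17.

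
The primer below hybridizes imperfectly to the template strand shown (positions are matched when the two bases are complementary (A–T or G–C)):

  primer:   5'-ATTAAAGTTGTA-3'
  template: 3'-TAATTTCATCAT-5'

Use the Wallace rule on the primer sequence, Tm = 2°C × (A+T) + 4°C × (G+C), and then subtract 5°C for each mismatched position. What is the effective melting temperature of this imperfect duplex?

23°C

Primer base counts: A=5, T=5, G=2, C=0 → A+T=10, G+C=2
Perfect-match Tm = 2(10) + 4(2) = 20 + 8 = 28°C
Mismatches (positions where the bases are not complementary): 1 (at position 9)
Effective Tm = 28 − 1×5 = 28 − 5 = 23°C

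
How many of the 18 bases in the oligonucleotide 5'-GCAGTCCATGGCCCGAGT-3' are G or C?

12

Counting bases: T=3, G=6, A=3, C=6
G+C = 6 + 6 = 12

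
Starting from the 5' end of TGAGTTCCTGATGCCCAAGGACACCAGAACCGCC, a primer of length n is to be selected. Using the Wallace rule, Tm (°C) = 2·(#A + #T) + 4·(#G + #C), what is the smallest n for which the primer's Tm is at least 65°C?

n = 22

First 21 bases: TGAGTTCCTGATGCCCAAGGA → Tm = 64°C (< 65°C)
First 22 bases: TGAGTTCCTGATGCCCAAGGAC → Tm = 68°C (≥ 65°C)
Since every base adds ≥2°C, Tm only increases with n, so the threshold is first crossed at n = 22.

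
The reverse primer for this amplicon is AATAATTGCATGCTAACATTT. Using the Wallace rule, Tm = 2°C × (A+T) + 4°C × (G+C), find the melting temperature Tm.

52°C

Scanning the sequence gives C=3, A=8, T=8, G=2.
A+T = 16, G+C = 5
Tm = 2(16) + 4(5) = 32 + 20 = 52°C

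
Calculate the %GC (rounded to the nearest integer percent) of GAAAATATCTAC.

25%

Scanning the sequence gives T=3, G=1, C=2, A=6.
G+C = 1 + 2 = 3 out of 12 bases
%GC = 3/12 × 100 = 25% ≈ 25%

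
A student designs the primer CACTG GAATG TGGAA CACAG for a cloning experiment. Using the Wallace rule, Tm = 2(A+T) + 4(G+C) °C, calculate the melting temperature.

C=4, T=3, A=7, G=6
AT pairs contribute 10, GC pairs contribute 10.
Tm = 2×10 + 4×10 = 60°C

60°C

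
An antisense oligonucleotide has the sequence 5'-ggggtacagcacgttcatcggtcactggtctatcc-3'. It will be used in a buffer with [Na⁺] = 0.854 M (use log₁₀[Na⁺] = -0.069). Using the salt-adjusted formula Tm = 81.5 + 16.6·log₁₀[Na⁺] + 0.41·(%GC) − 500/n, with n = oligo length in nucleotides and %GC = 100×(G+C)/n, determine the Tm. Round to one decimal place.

89.5°C

Length n = 35. A=6, T=9, C=10, G=10
G+C = 20, so %GC = 20/35 × 100 = 57.143%
Salt term: 16.6 × (-0.069) = -1.145
GC term: 0.41 × 57.143 = 23.429; length term: −500/35 = −14.286
Tm = 81.5 + (-1.145) + 23.429 − 14.286 = 89.498 → 89.5°C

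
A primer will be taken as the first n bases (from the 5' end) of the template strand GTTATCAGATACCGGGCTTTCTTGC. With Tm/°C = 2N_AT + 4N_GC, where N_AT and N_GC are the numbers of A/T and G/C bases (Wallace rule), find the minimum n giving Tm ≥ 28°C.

First 10 bases: GTTATCAGAT → Tm = 26°C (< 28°C)
First 11 bases: GTTATCAGATA → Tm = 28°C (≥ 28°C)
Since every base adds ≥2°C, Tm only increases with n, so the threshold is first crossed at n = 11.

n = 11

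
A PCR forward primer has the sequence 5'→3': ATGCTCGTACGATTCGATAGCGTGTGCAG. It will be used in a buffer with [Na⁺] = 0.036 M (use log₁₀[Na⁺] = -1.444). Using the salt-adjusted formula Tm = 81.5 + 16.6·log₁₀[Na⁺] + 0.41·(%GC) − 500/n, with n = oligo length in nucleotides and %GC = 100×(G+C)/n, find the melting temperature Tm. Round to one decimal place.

61.5°C

Length n = 29. T=8, A=6, C=6, G=9
G+C = 15, so %GC = 15/29 × 100 = 51.724%
Salt term: 16.6 × (-1.444) = -23.97
GC term: 0.41 × 51.724 = 21.207; length term: −500/29 = −17.241
Tm = 81.5 + (-23.97) + 21.207 − 17.241 = 61.496 → 61.5°C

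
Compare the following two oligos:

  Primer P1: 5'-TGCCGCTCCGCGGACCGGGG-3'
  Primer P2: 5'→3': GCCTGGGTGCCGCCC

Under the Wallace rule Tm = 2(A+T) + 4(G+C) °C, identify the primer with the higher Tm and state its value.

Primer P1, 74°C

Primer P1: A+T=3, G+C=17 → Tm = 2(3)+4(17) = 74°C
Primer P2: A+T=2, G+C=13 → Tm = 2(2)+4(13) = 56°C
74°C vs 56°C → primer P1 is higher.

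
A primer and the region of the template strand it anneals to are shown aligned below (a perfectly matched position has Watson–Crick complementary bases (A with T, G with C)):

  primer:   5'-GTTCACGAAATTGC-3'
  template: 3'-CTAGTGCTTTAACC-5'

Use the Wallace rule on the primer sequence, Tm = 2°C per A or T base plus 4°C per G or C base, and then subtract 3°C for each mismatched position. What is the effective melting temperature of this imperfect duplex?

34°C

Primer base counts: A=4, T=4, G=3, C=3 → A+T=8, G+C=6
Perfect-match Tm = 2(8) + 4(6) = 16 + 24 = 40°C
Mismatches (positions where the bases are not complementary): 2 (at positions 2, 14)
Effective Tm = 40 − 2×3 = 40 − 6 = 34°C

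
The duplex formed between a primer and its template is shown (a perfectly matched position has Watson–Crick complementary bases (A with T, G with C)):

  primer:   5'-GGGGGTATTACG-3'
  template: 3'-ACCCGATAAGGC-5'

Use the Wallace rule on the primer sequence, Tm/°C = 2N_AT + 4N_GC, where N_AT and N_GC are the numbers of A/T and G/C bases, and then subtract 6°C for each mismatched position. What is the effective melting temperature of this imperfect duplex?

Primer base counts: A=2, T=3, G=6, C=1 → A+T=5, G+C=7
Perfect-match Tm = 2(5) + 4(7) = 10 + 28 = 38°C
Mismatches (positions where the bases are not complementary): 3 (at positions 1, 5, 10)
Effective Tm = 38 − 3×6 = 38 − 18 = 20°C

20°C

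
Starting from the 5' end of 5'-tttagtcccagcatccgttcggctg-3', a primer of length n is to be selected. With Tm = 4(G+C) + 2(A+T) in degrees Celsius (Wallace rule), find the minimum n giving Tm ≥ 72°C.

n = 23

First 22 bases: TTTAGTCCCAGCATCCGTTCGG → Tm = 68°C (< 72°C)
First 23 bases: TTTAGTCCCAGCATCCGTTCGGC → Tm = 72°C (≥ 72°C)
Each additional base adds 2°C (A/T) or 4°C (G/C), so Tm is non-decreasing in n; n = 23 is the first length to reach 72°C.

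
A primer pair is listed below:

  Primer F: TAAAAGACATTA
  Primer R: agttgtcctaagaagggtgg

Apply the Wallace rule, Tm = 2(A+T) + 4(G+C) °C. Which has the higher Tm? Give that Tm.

Primer F: A+T=10, G+C=2 → Tm = 2(10)+4(2) = 28°C
Primer R: A+T=10, G+C=10 → Tm = 2(10)+4(10) = 60°C
28°C vs 60°C → primer R is higher.

Primer R, 60°C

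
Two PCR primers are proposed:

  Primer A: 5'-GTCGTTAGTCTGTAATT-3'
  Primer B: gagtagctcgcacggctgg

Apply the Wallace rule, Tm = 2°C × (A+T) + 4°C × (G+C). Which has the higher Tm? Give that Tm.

Primer B, 64°C

Primer A: A+T=11, G+C=6 → Tm = 2(11)+4(6) = 46°C
Primer B: A+T=6, G+C=13 → Tm = 2(6)+4(13) = 64°C
46°C vs 64°C → primer B is higher.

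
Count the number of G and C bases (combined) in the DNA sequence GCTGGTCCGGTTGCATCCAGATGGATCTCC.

18

Scanning the sequence gives T=8, A=4, C=9, G=9.
G+C = 9 + 9 = 18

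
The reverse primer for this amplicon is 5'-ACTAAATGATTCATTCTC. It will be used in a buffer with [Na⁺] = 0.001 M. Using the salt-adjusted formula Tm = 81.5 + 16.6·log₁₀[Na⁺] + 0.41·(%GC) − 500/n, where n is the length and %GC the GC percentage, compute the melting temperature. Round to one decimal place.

15.3°C

Length n = 18. Base counts: C=4, T=7, G=1, A=6
G+C = 5, so %GC = 5/18 × 100 = 27.778%
Salt term: 16.6 × (-3) = -49.8
GC term: 0.41 × 27.778 = 11.389; length term: −500/18 = −27.778
Tm = 81.5 + (-49.8) + 11.389 − 27.778 = 15.311 → 15.3°C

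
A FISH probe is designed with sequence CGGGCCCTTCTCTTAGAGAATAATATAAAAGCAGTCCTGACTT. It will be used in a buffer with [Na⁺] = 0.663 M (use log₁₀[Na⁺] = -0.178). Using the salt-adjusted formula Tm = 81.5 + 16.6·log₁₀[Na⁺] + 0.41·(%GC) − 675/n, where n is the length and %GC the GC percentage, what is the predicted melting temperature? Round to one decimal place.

Length n = 43. Counting bases: G=8, A=13, C=10, T=12
G+C = 18, so %GC = 18/43 × 100 = 41.86%
Salt term: 16.6 × (-0.178) = -2.955
GC term: 0.41 × 41.86 = 17.163; length term: −675/43 = −15.698
Tm = 81.5 + (-2.955) + 17.163 − 15.698 = 80.01 → 80.0°C

80.0°C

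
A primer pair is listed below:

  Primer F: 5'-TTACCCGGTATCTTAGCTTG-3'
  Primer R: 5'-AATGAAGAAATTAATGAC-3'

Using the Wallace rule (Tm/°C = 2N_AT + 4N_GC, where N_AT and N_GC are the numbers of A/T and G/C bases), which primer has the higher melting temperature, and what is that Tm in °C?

Primer F, 58°C

Primer F: A+T=11, G+C=9 → Tm = 2(11)+4(9) = 58°C
Primer R: A+T=14, G+C=4 → Tm = 2(14)+4(4) = 44°C
58°C vs 44°C → primer F is higher.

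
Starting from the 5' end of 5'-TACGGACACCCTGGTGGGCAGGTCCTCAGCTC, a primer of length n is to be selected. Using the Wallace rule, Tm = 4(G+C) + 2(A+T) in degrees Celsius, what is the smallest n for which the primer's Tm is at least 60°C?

n = 18

First 17 bases: TACGGACACCCTGGTGG → Tm = 56°C (< 60°C)
First 18 bases: TACGGACACCCTGGTGGG → Tm = 60°C (≥ 60°C)
Each additional base adds 2°C (A/T) or 4°C (G/C), so Tm is non-decreasing in n; n = 18 is the first length to reach 60°C.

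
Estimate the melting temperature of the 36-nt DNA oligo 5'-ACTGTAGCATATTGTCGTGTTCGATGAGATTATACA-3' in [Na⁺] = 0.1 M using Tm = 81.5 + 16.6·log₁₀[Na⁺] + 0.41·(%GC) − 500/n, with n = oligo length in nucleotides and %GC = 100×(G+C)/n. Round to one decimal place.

65.8°C

Length n = 36. Base counts: A=10, C=5, G=8, T=13
G+C = 13, so %GC = 13/36 × 100 = 36.111%
Salt term: 16.6 × (-1) = -16.6
GC term: 0.41 × 36.111 = 14.806; length term: −500/36 = −13.889
Tm = 81.5 + (-16.6) + 14.806 − 13.889 = 65.817 → 65.8°C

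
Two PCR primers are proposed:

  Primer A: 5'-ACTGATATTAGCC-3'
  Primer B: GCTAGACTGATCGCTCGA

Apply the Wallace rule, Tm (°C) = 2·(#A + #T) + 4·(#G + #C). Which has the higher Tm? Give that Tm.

Primer B, 56°C

Primer A: A+T=8, G+C=5 → Tm = 2(8)+4(5) = 36°C
Primer B: A+T=8, G+C=10 → Tm = 2(8)+4(10) = 56°C
36°C vs 56°C → primer B is higher.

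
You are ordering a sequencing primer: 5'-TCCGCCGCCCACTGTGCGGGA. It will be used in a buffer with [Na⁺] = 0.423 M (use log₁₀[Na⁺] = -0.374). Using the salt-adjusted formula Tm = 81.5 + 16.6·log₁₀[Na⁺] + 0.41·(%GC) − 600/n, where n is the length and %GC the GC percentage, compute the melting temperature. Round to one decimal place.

78.0°C

Length n = 21. G=7, A=2, T=3, C=9
G+C = 16, so %GC = 16/21 × 100 = 76.19%
Salt term: 16.6 × (-0.374) = -6.208
GC term: 0.41 × 76.19 = 31.238; length term: −600/21 = −28.571
Tm = 81.5 + (-6.208) + 31.238 − 28.571 = 77.959 → 78.0°C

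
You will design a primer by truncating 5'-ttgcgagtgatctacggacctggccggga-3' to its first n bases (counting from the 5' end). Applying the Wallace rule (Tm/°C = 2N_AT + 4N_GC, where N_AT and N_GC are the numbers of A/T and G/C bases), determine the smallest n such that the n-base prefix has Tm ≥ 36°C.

First 11 bases: TTGCGAGTGAT → Tm = 32°C (< 36°C)
First 12 bases: TTGCGAGTGATC → Tm = 36°C (≥ 36°C)
Since every base adds ≥2°C, Tm only increases with n, so the threshold is first crossed at n = 12.

n = 12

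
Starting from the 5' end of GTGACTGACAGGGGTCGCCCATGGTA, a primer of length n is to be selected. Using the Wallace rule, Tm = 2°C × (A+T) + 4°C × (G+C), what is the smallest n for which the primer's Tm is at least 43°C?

n = 14

First 13 bases: GTGACTGACAGGG → Tm = 42°C (< 43°C)
First 14 bases: GTGACTGACAGGGG → Tm = 46°C (≥ 43°C)
Since every base adds ≥2°C, Tm only increases with n, so the threshold is first crossed at n = 14.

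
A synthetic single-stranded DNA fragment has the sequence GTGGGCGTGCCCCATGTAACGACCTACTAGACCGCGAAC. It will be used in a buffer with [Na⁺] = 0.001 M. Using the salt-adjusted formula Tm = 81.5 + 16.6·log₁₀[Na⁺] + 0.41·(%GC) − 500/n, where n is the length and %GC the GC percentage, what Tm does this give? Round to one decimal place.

Length n = 39. Base counts: C=13, A=9, T=6, G=11
G+C = 24, so %GC = 24/39 × 100 = 61.538%
Salt term: 16.6 × (-3) = -49.8
GC term: 0.41 × 61.538 = 25.231; length term: −500/39 = −12.821
Tm = 81.5 + (-49.8) + 25.231 − 12.821 = 44.11 → 44.1°C

44.1°C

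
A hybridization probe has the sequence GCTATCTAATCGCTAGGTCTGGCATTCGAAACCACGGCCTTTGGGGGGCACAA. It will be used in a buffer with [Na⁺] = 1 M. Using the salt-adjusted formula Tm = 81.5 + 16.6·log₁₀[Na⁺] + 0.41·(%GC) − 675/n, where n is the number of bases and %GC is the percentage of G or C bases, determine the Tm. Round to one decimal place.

Length n = 53. Counting bases: A=12, G=15, T=12, C=14
G+C = 29, so %GC = 29/53 × 100 = 54.717%
Salt term: 16.6 × (0) = 0
GC term: 0.41 × 54.717 = 22.434; length term: −675/53 = −12.736
Tm = 81.5 + (0) + 22.434 − 12.736 = 91.198 → 91.2°C

91.2°C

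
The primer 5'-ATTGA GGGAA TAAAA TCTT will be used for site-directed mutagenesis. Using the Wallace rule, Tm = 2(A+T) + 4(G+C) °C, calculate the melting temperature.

48°C

Scanning the sequence gives G=4, T=6, C=1, A=8.
A+T = 14, G+C = 5
Tm = 2×14 + 4×5 = 48°C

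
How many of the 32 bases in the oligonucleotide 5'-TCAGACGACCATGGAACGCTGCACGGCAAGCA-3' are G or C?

19

Counting bases: G=9, T=3, C=10, A=10
Total G or C: 9 + 10 = 19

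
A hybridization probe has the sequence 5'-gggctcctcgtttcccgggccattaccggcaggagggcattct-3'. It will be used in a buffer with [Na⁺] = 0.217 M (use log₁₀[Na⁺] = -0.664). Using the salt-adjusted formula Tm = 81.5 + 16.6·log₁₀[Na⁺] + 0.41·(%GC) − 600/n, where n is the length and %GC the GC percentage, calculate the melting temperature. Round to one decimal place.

Length n = 43. Scanning the sequence gives T=10, G=14, A=5, C=14.
G+C = 28, so %GC = 28/43 × 100 = 65.116%
Salt term: 16.6 × (-0.664) = -11.022
GC term: 0.41 × 65.116 = 26.698; length term: −600/43 = −13.953
Tm = 81.5 + (-11.022) + 26.698 − 13.953 = 83.223 → 83.2°C

83.2°C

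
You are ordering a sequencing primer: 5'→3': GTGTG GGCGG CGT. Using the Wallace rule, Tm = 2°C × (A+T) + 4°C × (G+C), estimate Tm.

46°C

Counting bases: T=3, G=8, C=2, A=0
A+T = 3, G+C = 10
Tm = 4·10 + 2·3 = 40 + 6 = 46°C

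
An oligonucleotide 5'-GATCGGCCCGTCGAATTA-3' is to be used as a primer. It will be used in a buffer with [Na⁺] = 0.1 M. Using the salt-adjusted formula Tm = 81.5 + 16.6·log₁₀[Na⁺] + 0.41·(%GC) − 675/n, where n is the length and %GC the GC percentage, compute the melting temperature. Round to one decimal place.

50.2°C

Length n = 18. Scanning the sequence gives A=4, C=5, G=5, T=4.
G+C = 10, so %GC = 10/18 × 100 = 55.556%
Salt term: 16.6 × (-1) = -16.6
GC term: 0.41 × 55.556 = 22.778; length term: −675/18 = −37.5
Tm = 81.5 + (-16.6) + 22.778 − 37.5 = 50.178 → 50.2°C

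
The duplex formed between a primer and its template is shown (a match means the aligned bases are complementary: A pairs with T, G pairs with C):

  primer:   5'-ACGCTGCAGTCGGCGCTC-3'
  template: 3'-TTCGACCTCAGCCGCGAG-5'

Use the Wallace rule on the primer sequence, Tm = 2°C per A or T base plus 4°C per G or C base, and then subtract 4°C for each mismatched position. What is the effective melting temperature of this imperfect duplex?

Primer base counts: A=2, T=3, G=6, C=7 → A+T=5, G+C=13
Perfect-match Tm = 2(5) + 4(13) = 10 + 52 = 62°C
Mismatches (positions where the bases are not complementary): 2 (at positions 2, 7)
Effective Tm = 62 − 2×4 = 62 − 8 = 54°C

54°C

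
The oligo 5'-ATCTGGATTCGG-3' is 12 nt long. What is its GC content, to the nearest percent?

50%

A=2, C=2, T=4, G=4
G+C = 4 + 2 = 6 out of 12 bases
%GC = 6/12 × 100 = 50% ≈ 50%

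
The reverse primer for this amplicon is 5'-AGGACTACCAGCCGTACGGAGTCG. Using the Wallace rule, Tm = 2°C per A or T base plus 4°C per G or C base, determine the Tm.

Base counts: C=7, A=6, G=8, T=3
A+T = 9, G+C = 15
Tm = 4·15 + 2·9 = 60 + 18 = 78°C

78°C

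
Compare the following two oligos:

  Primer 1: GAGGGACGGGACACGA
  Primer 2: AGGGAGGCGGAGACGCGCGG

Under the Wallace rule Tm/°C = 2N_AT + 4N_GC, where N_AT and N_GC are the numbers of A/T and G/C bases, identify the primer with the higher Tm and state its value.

Primer 2, 72°C

Primer 1: A+T=5, G+C=11 → Tm = 2(5)+4(11) = 54°C
Primer 2: A+T=4, G+C=16 → Tm = 2(4)+4(16) = 72°C
54°C vs 72°C → primer 2 is higher.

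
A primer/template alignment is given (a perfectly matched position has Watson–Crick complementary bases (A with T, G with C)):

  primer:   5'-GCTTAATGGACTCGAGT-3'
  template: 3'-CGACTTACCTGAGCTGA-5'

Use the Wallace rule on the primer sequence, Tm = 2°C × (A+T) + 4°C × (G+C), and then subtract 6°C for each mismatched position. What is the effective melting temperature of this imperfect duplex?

38°C

Primer base counts: A=4, T=5, G=5, C=3 → A+T=9, G+C=8
Perfect-match Tm = 2(9) + 4(8) = 18 + 32 = 50°C
Mismatches (positions where the bases are not complementary): 2 (at positions 4, 16)
Effective Tm = 50 − 2×6 = 50 − 12 = 38°C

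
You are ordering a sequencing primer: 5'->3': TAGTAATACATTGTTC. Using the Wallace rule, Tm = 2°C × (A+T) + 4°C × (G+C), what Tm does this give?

40°C

Scanning the sequence gives T=7, A=5, G=2, C=2.
A+T = 12, G+C = 4
Tm = 2×12 + 4×4 = 40°C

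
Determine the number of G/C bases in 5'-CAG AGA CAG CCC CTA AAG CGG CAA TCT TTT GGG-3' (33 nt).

18

G=9, T=6, C=9, A=9
G+C = 9 + 9 = 18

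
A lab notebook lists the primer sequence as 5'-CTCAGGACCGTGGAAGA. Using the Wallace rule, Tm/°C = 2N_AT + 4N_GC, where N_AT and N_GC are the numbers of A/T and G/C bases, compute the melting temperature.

Scanning the sequence gives C=4, A=5, T=2, G=6.
A+T = 7, G+C = 10
Tm = 2(7) + 4(10) = 14 + 40 = 54°C

54°C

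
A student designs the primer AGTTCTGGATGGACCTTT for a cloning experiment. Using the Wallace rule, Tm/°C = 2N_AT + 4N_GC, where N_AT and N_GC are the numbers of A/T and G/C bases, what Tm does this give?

Scanning the sequence gives A=3, C=3, T=7, G=5.
AT pairs contribute 10, GC pairs contribute 8.
Tm = 4·8 + 2·10 = 32 + 20 = 52°C

52°C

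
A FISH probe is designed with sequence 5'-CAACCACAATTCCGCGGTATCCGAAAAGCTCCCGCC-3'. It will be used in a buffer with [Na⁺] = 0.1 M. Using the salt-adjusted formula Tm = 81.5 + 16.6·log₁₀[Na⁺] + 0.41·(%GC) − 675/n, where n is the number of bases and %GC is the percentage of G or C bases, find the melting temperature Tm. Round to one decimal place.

70.1°C

Length n = 36. T=5, G=6, C=15, A=10
G+C = 21, so %GC = 21/36 × 100 = 58.333%
Salt term: 16.6 × (-1) = -16.6
GC term: 0.41 × 58.333 = 23.917; length term: −675/36 = −18.75
Tm = 81.5 + (-16.6) + 23.917 − 18.75 = 70.067 → 70.1°C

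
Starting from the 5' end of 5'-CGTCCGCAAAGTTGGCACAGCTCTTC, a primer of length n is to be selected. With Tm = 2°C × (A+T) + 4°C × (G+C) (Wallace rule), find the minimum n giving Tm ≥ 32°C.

n = 10

First 9 bases: CGTCCGCAA → Tm = 30°C (< 32°C)
First 10 bases: CGTCCGCAAA → Tm = 32°C (≥ 32°C)
Since every base adds ≥2°C, Tm only increases with n, so the threshold is first crossed at n = 10.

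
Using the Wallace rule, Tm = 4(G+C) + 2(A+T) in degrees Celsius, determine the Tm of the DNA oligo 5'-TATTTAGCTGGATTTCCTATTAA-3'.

Counting bases: G=3, C=3, A=6, T=11
AT pairs contribute 17, GC pairs contribute 6.
Tm = 2(17) + 4(6) = 34 + 24 = 58°C

58°C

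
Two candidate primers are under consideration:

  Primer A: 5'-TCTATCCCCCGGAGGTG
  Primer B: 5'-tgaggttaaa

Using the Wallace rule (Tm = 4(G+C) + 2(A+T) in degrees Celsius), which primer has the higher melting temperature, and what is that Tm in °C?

Primer A: A+T=6, G+C=11 → Tm = 2(6)+4(11) = 56°C
Primer B: A+T=7, G+C=3 → Tm = 2(7)+4(3) = 26°C
56°C vs 26°C → primer A is higher.

Primer A, 56°C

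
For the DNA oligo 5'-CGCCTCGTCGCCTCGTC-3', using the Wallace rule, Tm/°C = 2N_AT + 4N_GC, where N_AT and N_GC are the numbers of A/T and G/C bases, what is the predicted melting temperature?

Scanning the sequence gives C=9, T=4, G=4, A=0.
So N_AT = 4 and N_GC = 13.
Tm = 2(4) + 4(13) = 8 + 52 = 60°C

60°C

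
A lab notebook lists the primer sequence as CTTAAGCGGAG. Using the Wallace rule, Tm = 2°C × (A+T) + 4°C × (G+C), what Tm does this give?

Base counts: A=3, C=2, T=2, G=4
So N_AT = 5 and N_GC = 6.
Tm = 2(5) + 4(6) = 10 + 24 = 34°C

34°C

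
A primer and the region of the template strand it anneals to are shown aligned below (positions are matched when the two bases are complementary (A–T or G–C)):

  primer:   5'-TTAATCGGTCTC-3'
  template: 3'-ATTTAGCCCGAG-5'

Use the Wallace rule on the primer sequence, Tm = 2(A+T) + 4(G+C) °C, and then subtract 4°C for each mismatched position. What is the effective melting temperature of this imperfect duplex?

Primer base counts: A=2, T=5, G=2, C=3 → A+T=7, G+C=5
Perfect-match Tm = 2(7) + 4(5) = 14 + 20 = 34°C
Mismatches (positions where the bases are not complementary): 2 (at positions 2, 9)
Effective Tm = 34 − 2×4 = 34 − 8 = 26°C

26°C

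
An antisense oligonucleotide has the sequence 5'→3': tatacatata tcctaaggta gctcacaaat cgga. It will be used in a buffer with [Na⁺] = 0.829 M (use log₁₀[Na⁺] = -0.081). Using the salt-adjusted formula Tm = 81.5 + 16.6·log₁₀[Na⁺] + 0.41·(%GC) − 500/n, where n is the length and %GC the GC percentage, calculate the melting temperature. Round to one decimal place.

Length n = 34. G=5, C=7, A=13, T=9
G+C = 12, so %GC = 12/34 × 100 = 35.294%
Salt term: 16.6 × (-0.081) = -1.345
GC term: 0.41 × 35.294 = 14.471; length term: −500/34 = −14.706
Tm = 81.5 + (-1.345) + 14.471 − 14.706 = 79.92 → 79.9°C

79.9°C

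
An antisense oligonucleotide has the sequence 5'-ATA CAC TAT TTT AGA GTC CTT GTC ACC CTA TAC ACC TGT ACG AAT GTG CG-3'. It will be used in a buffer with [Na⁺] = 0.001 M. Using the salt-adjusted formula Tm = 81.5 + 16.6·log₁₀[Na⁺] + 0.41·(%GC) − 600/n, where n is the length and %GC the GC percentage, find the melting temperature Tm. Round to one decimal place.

Length n = 50. Scanning the sequence gives A=13, C=13, G=8, T=16.
G+C = 21, so %GC = 21/50 × 100 = 42%
Salt term: 16.6 × (-3) = -49.8
GC term: 0.41 × 42 = 17.22; length term: −600/50 = −12
Tm = 81.5 + (-49.8) + 17.22 − 12 = 36.92 → 36.9°C

36.9°C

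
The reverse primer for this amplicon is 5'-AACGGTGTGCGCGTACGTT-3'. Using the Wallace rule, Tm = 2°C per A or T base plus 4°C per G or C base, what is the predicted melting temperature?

A=3, T=5, C=4, G=7
AT pairs contribute 8, GC pairs contribute 11.
Tm = 2×8 + 4×11 = 60°C

60°C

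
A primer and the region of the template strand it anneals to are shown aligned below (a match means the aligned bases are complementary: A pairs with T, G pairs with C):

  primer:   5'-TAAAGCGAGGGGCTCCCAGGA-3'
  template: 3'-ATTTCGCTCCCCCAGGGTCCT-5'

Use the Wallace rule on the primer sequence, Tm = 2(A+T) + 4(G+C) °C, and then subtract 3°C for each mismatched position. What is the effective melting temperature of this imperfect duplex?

65°C

Primer base counts: A=6, T=2, G=8, C=5 → A+T=8, G+C=13
Perfect-match Tm = 2(8) + 4(13) = 16 + 52 = 68°C
Mismatches (positions where the bases are not complementary): 1 (at position 13)
Effective Tm = 68 − 1×3 = 68 − 3 = 65°C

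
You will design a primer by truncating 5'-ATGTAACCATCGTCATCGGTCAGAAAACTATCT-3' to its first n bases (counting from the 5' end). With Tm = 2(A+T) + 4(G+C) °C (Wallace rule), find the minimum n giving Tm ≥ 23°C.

n = 9

First 8 bases: ATGTAACC → Tm = 22°C (< 23°C)
First 9 bases: ATGTAACCA → Tm = 24°C (≥ 23°C)
Each additional base adds 2°C (A/T) or 4°C (G/C), so Tm is non-decreasing in n; n = 9 is the first length to reach 23°C.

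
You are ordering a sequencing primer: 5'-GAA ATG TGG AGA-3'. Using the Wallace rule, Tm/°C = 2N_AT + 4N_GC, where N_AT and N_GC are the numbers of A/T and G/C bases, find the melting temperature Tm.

34°C

Scanning the sequence gives G=5, T=2, C=0, A=5.
AT pairs contribute 7, GC pairs contribute 5.
Tm = 2(7) + 4(5) = 14 + 20 = 34°C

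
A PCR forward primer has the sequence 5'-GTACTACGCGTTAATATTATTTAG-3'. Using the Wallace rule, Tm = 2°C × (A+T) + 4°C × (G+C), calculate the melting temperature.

62°C

C=3, G=4, T=10, A=7
A+T = 17, G+C = 7
Tm = 2(17) + 4(7) = 34 + 28 = 62°C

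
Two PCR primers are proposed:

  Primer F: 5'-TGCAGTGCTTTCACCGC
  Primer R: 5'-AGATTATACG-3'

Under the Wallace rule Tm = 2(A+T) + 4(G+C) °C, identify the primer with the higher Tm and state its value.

Primer F: A+T=7, G+C=10 → Tm = 2(7)+4(10) = 54°C
Primer R: A+T=7, G+C=3 → Tm = 2(7)+4(3) = 26°C
54°C vs 26°C → primer F is higher.

Primer F, 54°C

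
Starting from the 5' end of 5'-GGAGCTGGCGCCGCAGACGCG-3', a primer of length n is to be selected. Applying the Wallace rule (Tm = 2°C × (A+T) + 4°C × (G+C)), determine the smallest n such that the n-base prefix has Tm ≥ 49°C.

First 13 bases: GGAGCTGGCGCCG → Tm = 48°C (< 49°C)
First 14 bases: GGAGCTGGCGCCGC → Tm = 52°C (≥ 49°C)
Each additional base adds 2°C (A/T) or 4°C (G/C), so Tm is non-decreasing in n; n = 14 is the first length to reach 49°C.

n = 14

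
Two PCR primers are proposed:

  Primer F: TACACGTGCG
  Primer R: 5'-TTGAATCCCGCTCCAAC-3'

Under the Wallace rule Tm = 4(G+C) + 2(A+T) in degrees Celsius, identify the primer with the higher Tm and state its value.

Primer F: A+T=4, G+C=6 → Tm = 2(4)+4(6) = 32°C
Primer R: A+T=8, G+C=9 → Tm = 2(8)+4(9) = 52°C
32°C vs 52°C → primer R is higher.

Primer R, 52°C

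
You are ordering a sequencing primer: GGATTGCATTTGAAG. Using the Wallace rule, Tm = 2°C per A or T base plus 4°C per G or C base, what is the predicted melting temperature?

42°C

Base counts: G=5, T=5, C=1, A=4
AT pairs contribute 9, GC pairs contribute 6.
Tm = 2×9 + 4×6 = 42°C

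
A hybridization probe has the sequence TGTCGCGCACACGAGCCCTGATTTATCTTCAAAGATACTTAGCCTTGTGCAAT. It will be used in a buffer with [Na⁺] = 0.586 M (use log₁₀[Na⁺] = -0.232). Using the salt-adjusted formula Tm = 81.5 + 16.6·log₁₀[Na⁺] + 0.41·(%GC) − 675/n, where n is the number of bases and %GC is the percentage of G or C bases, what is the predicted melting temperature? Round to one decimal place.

83.5°C

Length n = 53. Counting bases: C=14, T=16, G=10, A=13
G+C = 24, so %GC = 24/53 × 100 = 45.283%
Salt term: 16.6 × (-0.232) = -3.851
GC term: 0.41 × 45.283 = 18.566; length term: −675/53 = −12.736
Tm = 81.5 + (-3.851) + 18.566 − 12.736 = 83.479 → 83.5°C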